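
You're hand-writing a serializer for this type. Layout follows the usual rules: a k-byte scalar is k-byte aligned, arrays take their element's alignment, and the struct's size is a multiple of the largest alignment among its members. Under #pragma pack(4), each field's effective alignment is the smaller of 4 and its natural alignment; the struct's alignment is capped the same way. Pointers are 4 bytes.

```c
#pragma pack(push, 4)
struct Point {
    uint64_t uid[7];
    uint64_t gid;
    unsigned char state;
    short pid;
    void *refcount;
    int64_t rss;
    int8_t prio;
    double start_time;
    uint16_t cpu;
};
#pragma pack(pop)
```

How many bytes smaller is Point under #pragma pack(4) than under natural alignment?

natural layout:
  uid at 0 (size 56, align 8) → ends 56
  gid at 56 (size 8, align 8) → ends 64
  state at 64 (size 1, align 1) → ends 65
  pad 1 to align 2 for pid
  pid at 66 (size 2, align 2) → ends 68
  refcount at 68 (size 4, align 4) → ends 72
  rss at 72 (size 8, align 8) → ends 80
  prio at 80 (size 1, align 1) → ends 81
  pad 7 to align 8 for start_time
  start_time at 88 (size 8, align 8) → ends 96
  cpu at 96 (size 2, align 2) → ends 98
  tail pad 6 to reach multiple of 8
  total 104 bytes, alignment 8
packed(4) layout:
  uid at 0 (size 56, align 4) → ends 56
  gid at 56 (size 8, align 4) → ends 64
  state at 64 (size 1, align 1) → ends 65
  pad 1 to align 2 for pid
  pid at 66 (size 2, align 2) → ends 68
  refcount at 68 (size 4, align 4) → ends 72
  rss at 72 (size 8, align 4) → ends 80
  prio at 80 (size 1, align 1) → ends 81
  pad 3 to align 4 for start_time
  start_time at 84 (size 8, align 4) → ends 92
  cpu at 92 (size 2, align 2) → ends 94
  tail pad 2 to reach multiple of 4
  total 96 bytes, alignment 4
104 − 96 = 8

8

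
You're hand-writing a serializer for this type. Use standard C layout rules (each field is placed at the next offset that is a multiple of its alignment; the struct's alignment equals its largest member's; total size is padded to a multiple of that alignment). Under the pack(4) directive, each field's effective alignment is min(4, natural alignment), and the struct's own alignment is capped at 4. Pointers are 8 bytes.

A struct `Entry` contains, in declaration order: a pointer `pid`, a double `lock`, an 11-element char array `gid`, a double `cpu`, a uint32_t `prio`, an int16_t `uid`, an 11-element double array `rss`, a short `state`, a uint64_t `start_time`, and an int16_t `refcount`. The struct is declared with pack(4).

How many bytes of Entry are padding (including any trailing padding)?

7

pid at 0 (size 8, align 4) → ends 8
lock at 8 (size 8, align 4) → ends 16
gid at 16 (size 11, align 1) → ends 27
pad 1 to align 4 for cpu
cpu at 28 (size 8, align 4) → ends 36
prio at 36 (size 4, align 4) → ends 40
uid at 40 (size 2, align 2) → ends 42
pad 2 to align 4 for rss
rss at 44 (size 88, align 4) → ends 132
state at 132 (size 2, align 2) → ends 134
pad 2 to align 4 for start_time
start_time at 136 (size 8, align 4) → ends 144
refcount at 144 (size 2, align 2) → ends 146
tail pad 2 to reach multiple of 4
total 148 bytes, alignment 4
data bytes 141, size 148 → padding 7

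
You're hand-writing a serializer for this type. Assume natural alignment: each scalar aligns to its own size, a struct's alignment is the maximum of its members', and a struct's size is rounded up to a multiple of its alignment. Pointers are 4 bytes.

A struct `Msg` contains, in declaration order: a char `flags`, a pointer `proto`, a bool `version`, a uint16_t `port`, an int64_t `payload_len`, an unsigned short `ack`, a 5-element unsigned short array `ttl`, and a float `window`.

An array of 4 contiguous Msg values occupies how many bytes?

160

0..1  flags  (1B, 1-aligned)
1..4  -- padding (3B)
4..8  proto  (4B, 4-aligned)
8..9  version  (1B, 1-aligned)
9..10  -- padding (1B)
10..12  port  (2B, 2-aligned)
12..16  -- padding (4B)
16..24  payload_len  (8B, 8-aligned)
24..26  ack  (2B, 2-aligned)
26..36  ttl  (10B, 2-aligned)
36..40  window  (4B, 4-aligned)
sizeof = 40, alignof = 8
array of 4: 4 × 40 = 160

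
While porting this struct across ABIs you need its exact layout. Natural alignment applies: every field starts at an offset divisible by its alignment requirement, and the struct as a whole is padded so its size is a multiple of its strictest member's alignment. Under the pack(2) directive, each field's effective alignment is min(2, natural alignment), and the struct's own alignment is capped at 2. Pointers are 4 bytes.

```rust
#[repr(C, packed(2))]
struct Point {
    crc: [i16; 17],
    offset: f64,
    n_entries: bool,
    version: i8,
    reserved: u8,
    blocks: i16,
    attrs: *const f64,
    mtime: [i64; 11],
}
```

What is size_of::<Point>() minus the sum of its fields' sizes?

1

crc at 0 (size 34, align 2) → ends 34
offset at 34 (size 8, align 2) → ends 42
n_entries at 42 (size 1, align 1) → ends 43
version at 43 (size 1, align 1) → ends 44
reserved at 44 (size 1, align 1) → ends 45
pad 1 to align 2 for blocks
blocks at 46 (size 2, align 2) → ends 48
attrs at 48 (size 4, align 2) → ends 52
mtime at 52 (size 88, align 2) → ends 140
total 140 bytes, alignment 2
data bytes 139, size 140 → padding 1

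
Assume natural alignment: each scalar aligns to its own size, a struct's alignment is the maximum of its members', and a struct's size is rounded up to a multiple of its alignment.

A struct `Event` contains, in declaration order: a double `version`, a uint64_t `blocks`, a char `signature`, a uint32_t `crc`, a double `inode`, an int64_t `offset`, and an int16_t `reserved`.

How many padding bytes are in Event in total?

9

@0: version [8B, align 8] → 8
@8: blocks [8B, align 8] → 16
@16: signature [1B, align 1] → 17
+3 pad (align 4)
@20: crc [4B, align 4] → 24
@24: inode [8B, align 8] → 32
@32: offset [8B, align 8] → 40
@40: reserved [2B, align 2] → 42
+6 tail pad (align 8)
size 48, align 8
data bytes 39, size 48 → padding 9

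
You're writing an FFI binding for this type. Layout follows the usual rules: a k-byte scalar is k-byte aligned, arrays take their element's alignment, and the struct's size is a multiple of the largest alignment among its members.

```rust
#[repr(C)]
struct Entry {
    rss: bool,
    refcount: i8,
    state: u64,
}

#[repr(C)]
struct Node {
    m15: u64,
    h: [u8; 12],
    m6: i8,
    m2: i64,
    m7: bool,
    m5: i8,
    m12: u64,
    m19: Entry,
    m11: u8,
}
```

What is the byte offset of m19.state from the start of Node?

Entry: rss at 0 (size 1, align 1) → ends 1; refcount at 1 (size 1, align 1) → ends 2; pad 6 to align 8 for state; state at 8 (size 8, align 8) → ends 16; total 16 bytes, alignment 8
m15 at 0 (size 8, align 8) → ends 8
h at 8 (size 12, align 1) → ends 20
m6 at 20 (size 1, align 1) → ends 21
pad 3 to align 8 for m2
m2 at 24 (size 8, align 8) → ends 32
m7 at 32 (size 1, align 1) → ends 33
m5 at 33 (size 1, align 1) → ends 34
pad 6 to align 8 for m12
m12 at 40 (size 8, align 8) → ends 48
m19 at 48 (size 16, align 8) → ends 64
within Entry: state at 8
48 + 8 = 56

56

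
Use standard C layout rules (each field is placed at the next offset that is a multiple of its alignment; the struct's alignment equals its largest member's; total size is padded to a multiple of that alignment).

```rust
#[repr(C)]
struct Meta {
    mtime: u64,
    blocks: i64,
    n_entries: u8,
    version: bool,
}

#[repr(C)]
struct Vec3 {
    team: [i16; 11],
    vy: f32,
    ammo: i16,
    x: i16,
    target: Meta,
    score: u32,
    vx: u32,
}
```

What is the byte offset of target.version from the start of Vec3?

Meta: 0..8  mtime  (8B, 8-aligned); 8..16  blocks  (8B, 8-aligned); 16..17  n_entries  (1B, 1-aligned); 17..18  version  (1B, 1-aligned); 18..24  -- tail padding (6B); sizeof = 24, alignof = 8
0..22  team  (22B, 2-aligned)
22..24  -- padding (2B)
24..28  vy  (4B, 4-aligned)
28..30  ammo  (2B, 2-aligned)
30..32  x  (2B, 2-aligned)
32..56  target  (24B, 8-aligned)
within Meta: version at 17
32 + 17 = 49

49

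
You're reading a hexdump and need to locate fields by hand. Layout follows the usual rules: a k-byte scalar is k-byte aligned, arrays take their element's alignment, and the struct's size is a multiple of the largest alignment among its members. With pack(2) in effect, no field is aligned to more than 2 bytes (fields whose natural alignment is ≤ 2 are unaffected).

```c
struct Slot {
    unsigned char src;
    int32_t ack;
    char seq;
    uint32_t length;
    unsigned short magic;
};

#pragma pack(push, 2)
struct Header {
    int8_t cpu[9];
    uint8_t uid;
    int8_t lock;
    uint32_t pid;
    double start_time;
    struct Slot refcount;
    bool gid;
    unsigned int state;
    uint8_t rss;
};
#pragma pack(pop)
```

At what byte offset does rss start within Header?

50

Slot: 0..1  src  (1B, 1-aligned); 1..4  -- padding (3B); 4..8  ack  (4B, 4-aligned); 8..9  seq  (1B, 1-aligned); 9..12  -- padding (3B); 12..16  length  (4B, 4-aligned); 16..18  magic  (2B, 2-aligned); 18..20  -- tail padding (2B); sizeof = 20, alignof = 4
0..9  cpu  (9B, 1-aligned)
9..10  uid  (1B, 1-aligned)
10..11  lock  (1B, 1-aligned)
11..12  -- padding (1B)
12..16  pid  (4B, 2-aligned)
16..24  start_time  (8B, 2-aligned)
24..44  refcount  (20B, 2-aligned)
44..45  gid  (1B, 1-aligned)
45..46  -- padding (1B)
46..50  state  (4B, 2-aligned)
50..51  rss  (1B, 1-aligned)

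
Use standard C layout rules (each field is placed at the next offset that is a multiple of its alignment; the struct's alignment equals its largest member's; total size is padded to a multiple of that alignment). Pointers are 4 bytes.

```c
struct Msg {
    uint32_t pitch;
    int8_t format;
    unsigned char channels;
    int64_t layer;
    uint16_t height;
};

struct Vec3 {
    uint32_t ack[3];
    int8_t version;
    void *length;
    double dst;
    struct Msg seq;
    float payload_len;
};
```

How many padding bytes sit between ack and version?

0

Msg: pitch at 0 (size 4, align 4) → ends 4; format at 4 (size 1, align 1) → ends 5; channels at 5 (size 1, align 1) → ends 6; pad 2 to align 8 for layer; layer at 8 (size 8, align 8) → ends 16; height at 16 (size 2, align 2) → ends 18; tail pad 6 to reach multiple of 8; total 24 bytes, alignment 8
ack at 0 (size 12, align 4) → ends 12
version at 12 (size 1, align 1) → ends 13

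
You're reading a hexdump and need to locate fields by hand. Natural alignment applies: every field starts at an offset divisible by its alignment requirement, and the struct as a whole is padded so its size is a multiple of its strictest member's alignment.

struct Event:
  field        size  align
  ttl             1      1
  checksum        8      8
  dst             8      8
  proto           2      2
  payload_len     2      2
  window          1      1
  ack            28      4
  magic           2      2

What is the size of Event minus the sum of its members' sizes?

@0: ttl [1B, align 1] → 1
+7 pad (align 8)
@8: checksum [8B, align 8] → 16
@16: dst [8B, align 8] → 24
@24: proto [2B, align 2] → 26
@26: payload_len [2B, align 2] → 28
@28: window [1B, align 1] → 29
+3 pad (align 4)
@32: ack [28B, align 4] → 60
@60: magic [2B, align 2] → 62
+2 tail pad (align 8)
size 64, align 8
data bytes 52, size 64 → padding 12

12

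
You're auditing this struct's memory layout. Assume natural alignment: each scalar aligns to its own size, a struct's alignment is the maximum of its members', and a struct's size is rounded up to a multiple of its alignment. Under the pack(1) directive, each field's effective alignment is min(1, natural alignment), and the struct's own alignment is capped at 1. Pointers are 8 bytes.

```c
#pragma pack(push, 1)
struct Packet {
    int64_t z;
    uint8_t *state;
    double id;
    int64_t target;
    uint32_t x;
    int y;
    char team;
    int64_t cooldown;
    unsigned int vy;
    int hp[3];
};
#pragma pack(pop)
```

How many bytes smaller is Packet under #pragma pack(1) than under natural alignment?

natural layout:
  0..8  z  (8B, 8-aligned)
  8..16  state  (8B, 8-aligned)
  16..24  id  (8B, 8-aligned)
  24..32  target  (8B, 8-aligned)
  32..36  x  (4B, 4-aligned)
  36..40  y  (4B, 4-aligned)
  40..41  team  (1B, 1-aligned)
  41..48  -- padding (7B)
  48..56  cooldown  (8B, 8-aligned)
  56..60  vy  (4B, 4-aligned)
  60..72  hp  (12B, 4-aligned)
  sizeof = 72, alignof = 8
packed(1) layout:
  0..8  z  (8B, 1-aligned)
  8..16  state  (8B, 1-aligned)
  16..24  id  (8B, 1-aligned)
  24..32  target  (8B, 1-aligned)
  32..36  x  (4B, 1-aligned)
  36..40  y  (4B, 1-aligned)
  40..41  team  (1B, 1-aligned)
  41..49  cooldown  (8B, 1-aligned)
  49..53  vy  (4B, 1-aligned)
  53..65  hp  (12B, 1-aligned)
  sizeof = 65, alignof = 1
72 − 65 = 7

7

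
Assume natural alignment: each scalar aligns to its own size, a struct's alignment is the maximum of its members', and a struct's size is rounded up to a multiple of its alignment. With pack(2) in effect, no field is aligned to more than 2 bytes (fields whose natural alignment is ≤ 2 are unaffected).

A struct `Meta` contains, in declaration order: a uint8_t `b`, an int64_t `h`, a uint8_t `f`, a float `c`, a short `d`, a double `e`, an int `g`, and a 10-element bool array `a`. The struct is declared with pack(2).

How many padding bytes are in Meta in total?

2

b at 0 (size 1, align 1) → ends 1
pad 1 to align 2 for h
h at 2 (size 8, align 2) → ends 10
f at 10 (size 1, align 1) → ends 11
pad 1 to align 2 for c
c at 12 (size 4, align 2) → ends 16
d at 16 (size 2, align 2) → ends 18
e at 18 (size 8, align 2) → ends 26
g at 26 (size 4, align 2) → ends 30
a at 30 (size 10, align 1) → ends 40
total 40 bytes, alignment 2
data bytes 38, size 40 → padding 2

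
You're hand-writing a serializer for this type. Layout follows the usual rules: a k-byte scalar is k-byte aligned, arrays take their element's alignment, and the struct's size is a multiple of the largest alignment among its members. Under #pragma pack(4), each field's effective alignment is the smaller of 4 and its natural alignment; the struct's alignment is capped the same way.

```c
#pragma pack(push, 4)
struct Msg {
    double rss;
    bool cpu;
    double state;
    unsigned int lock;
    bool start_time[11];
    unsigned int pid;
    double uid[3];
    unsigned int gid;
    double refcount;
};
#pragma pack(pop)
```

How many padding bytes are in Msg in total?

@0: rss [8B, align 4] → 8
@8: cpu [1B, align 1] → 9
+3 pad (align 4)
@12: state [8B, align 4] → 20
@20: lock [4B, align 4] → 24
@24: start_time [11B, align 1] → 35
+1 pad (align 4)
@36: pid [4B, align 4] → 40
@40: uid [24B, align 4] → 64
@64: gid [4B, align 4] → 68
@68: refcount [8B, align 4] → 76
size 76, align 4
data bytes 72, size 76 → padding 4

4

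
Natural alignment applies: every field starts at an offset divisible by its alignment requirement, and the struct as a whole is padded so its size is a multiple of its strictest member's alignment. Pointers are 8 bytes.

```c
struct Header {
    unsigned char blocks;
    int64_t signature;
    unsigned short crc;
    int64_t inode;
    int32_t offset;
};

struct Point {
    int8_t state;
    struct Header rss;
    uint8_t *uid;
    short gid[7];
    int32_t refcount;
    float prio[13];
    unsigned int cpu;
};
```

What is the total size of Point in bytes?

Header: 0..1  blocks  (1B, 1-aligned); 1..8  -- padding (7B); 8..16  signature  (8B, 8-aligned); 16..18  crc  (2B, 2-aligned); 18..24  -- padding (6B); 24..32  inode  (8B, 8-aligned); 32..36  offset  (4B, 4-aligned); 36..40  -- tail padding (4B); sizeof = 40, alignof = 8
0..1  state  (1B, 1-aligned)
1..8  -- padding (7B)
8..48  rss  (40B, 8-aligned)
48..56  uid  (8B, 8-aligned)
56..70  gid  (14B, 2-aligned)
70..72  -- padding (2B)
72..76  refcount  (4B, 4-aligned)
76..128  prio  (52B, 4-aligned)
128..132  cpu  (4B, 4-aligned)
132..136  -- tail padding (4B)
sizeof = 136, alignof = 8

136 bytes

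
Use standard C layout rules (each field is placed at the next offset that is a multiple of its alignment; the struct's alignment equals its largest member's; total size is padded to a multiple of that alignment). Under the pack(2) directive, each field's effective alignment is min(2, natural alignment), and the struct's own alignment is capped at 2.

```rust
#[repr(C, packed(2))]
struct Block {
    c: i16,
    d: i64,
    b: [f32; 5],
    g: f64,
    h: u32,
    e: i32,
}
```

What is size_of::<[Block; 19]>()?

0..2  c  (2B, 2-aligned)
2..10  d  (8B, 2-aligned)
10..30  b  (20B, 2-aligned)
30..38  g  (8B, 2-aligned)
38..42  h  (4B, 2-aligned)
42..46  e  (4B, 2-aligned)
sizeof = 46, alignof = 2
array of 19: 19 × 46 = 874

874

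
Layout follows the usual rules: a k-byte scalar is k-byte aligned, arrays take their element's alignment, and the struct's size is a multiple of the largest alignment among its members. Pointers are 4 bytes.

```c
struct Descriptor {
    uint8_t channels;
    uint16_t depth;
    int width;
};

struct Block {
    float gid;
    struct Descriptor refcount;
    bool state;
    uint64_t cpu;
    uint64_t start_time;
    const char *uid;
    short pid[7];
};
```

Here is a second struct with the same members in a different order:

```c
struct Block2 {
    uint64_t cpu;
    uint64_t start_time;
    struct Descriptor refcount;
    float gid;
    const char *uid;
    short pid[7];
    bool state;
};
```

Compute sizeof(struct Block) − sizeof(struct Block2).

Descriptor: @0: channels [1B, align 1] → 1; +1 pad (align 2); @2: depth [2B, align 2] → 4; @4: width [4B, align 4] → 8; size 8, align 4
@0: gid [4B, align 4] → 4
@4: refcount [8B, align 4] → 12
@12: state [1B, align 1] → 13
+3 pad (align 8)
@16: cpu [8B, align 8] → 24
@24: start_time [8B, align 8] → 32
@32: uid [4B, align 4] → 36
@36: pid [14B, align 2] → 50
+6 tail pad (align 8)
size 56, align 8
— Block2 —
@0: cpu [8B, align 8] → 8
@8: start_time [8B, align 8] → 16
@16: refcount [8B, align 4] → 24
@24: gid [4B, align 4] → 28
@28: uid [4B, align 4] → 32
@32: pid [14B, align 2] → 46
@46: state [1B, align 1] → 47
+1 tail pad (align 8)
size 48, align 8
56 − 48 = 8

8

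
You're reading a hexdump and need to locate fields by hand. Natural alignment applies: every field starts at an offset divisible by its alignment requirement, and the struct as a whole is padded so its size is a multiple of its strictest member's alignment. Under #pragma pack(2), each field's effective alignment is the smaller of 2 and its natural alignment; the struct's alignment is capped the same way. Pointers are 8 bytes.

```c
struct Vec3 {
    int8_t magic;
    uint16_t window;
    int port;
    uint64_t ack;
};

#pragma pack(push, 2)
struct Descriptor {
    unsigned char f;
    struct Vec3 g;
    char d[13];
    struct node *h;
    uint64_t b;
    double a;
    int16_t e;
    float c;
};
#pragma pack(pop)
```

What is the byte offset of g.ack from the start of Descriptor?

10

Vec3: magic at 0 (size 1, align 1) → ends 1; pad 1 to align 2 for window; window at 2 (size 2, align 2) → ends 4; port at 4 (size 4, align 4) → ends 8; ack at 8 (size 8, align 8) → ends 16; total 16 bytes, alignment 8
f at 0 (size 1, align 1) → ends 1
pad 1 to align 2 for g
g at 2 (size 16, align 2) → ends 18
within Vec3: ack at 8
2 + 8 = 10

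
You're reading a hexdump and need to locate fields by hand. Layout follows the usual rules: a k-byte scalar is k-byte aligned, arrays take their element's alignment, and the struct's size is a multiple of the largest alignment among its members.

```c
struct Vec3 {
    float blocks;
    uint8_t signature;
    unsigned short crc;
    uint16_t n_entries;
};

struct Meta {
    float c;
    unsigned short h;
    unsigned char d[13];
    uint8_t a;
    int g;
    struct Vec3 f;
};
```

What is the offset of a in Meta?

Vec3: blocks at 0 (size 4, align 4) → ends 4; signature at 4 (size 1, align 1) → ends 5; pad 1 to align 2 for crc; crc at 6 (size 2, align 2) → ends 8; n_entries at 8 (size 2, align 2) → ends 10; tail pad 2 to reach multiple of 4; total 12 bytes, alignment 4
c at 0 (size 4, align 4) → ends 4
h at 4 (size 2, align 2) → ends 6
d at 6 (size 13, align 1) → ends 19
a at 19 (size 1, align 1) → ends 20

19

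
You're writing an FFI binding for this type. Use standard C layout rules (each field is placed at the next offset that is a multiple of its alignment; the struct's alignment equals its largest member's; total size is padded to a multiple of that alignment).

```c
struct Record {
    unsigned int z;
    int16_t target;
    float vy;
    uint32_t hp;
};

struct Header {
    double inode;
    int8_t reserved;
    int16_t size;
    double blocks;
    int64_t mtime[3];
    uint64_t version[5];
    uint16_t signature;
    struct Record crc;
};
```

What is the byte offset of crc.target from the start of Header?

96

Record: @0: z [4B, align 4] → 4; @4: target [2B, align 2] → 6; +2 pad (align 4); @8: vy [4B, align 4] → 12; @12: hp [4B, align 4] → 16; size 16, align 4
@0: inode [8B, align 8] → 8
@8: reserved [1B, align 1] → 9
+1 pad (align 2)
@10: size [2B, align 2] → 12
+4 pad (align 8)
@16: blocks [8B, align 8] → 24
@24: mtime [24B, align 8] → 48
@48: version [40B, align 8] → 88
@88: signature [2B, align 2] → 90
+2 pad (align 4)
@92: crc [16B, align 4] → 108
within Record: target at 4
92 + 4 = 96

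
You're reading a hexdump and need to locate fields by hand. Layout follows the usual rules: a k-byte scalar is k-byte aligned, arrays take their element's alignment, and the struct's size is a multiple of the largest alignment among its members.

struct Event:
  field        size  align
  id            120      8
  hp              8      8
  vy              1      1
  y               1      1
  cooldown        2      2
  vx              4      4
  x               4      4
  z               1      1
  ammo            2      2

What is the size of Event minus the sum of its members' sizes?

1

@0: id [120B, align 8] → 120
@120: hp [8B, align 8] → 128
@128: vy [1B, align 1] → 129
@129: y [1B, align 1] → 130
@130: cooldown [2B, align 2] → 132
@132: vx [4B, align 4] → 136
@136: x [4B, align 4] → 140
@140: z [1B, align 1] → 141
+1 pad (align 2)
@142: ammo [2B, align 2] → 144
size 144, align 8
data bytes 143, size 144 → padding 1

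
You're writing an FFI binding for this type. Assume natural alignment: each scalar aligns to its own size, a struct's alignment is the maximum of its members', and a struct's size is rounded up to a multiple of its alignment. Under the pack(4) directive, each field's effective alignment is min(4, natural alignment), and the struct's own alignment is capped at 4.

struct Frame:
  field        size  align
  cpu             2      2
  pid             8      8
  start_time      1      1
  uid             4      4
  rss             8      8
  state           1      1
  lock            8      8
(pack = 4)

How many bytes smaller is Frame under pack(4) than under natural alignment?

8

natural layout:
  cpu at 0 (size 2, align 2) → ends 2
  pad 6 to align 8 for pid
  pid at 8 (size 8, align 8) → ends 16
  start_time at 16 (size 1, align 1) → ends 17
  pad 3 to align 4 for uid
  uid at 20 (size 4, align 4) → ends 24
  rss at 24 (size 8, align 8) → ends 32
  state at 32 (size 1, align 1) → ends 33
  pad 7 to align 8 for lock
  lock at 40 (size 8, align 8) → ends 48
  total 48 bytes, alignment 8
packed(4) layout:
  cpu at 0 (size 2, align 2) → ends 2
  pad 2 to align 4 for pid
  pid at 4 (size 8, align 4) → ends 12
  start_time at 12 (size 1, align 1) → ends 13
  pad 3 to align 4 for uid
  uid at 16 (size 4, align 4) → ends 20
  rss at 20 (size 8, align 4) → ends 28
  state at 28 (size 1, align 1) → ends 29
  pad 3 to align 4 for lock
  lock at 32 (size 8, align 4) → ends 40
  total 40 bytes, alignment 4
48 − 40 = 8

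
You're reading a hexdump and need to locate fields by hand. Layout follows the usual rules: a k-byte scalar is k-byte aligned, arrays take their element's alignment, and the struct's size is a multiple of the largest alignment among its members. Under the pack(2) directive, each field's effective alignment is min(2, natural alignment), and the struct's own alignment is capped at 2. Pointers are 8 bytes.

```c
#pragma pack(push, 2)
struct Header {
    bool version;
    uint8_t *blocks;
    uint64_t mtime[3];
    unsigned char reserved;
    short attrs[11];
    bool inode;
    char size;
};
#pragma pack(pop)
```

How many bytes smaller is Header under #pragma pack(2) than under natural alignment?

12

natural layout:
  version at 0 (size 1, align 1) → ends 1
  pad 7 to align 8 for blocks
  blocks at 8 (size 8, align 8) → ends 16
  mtime at 16 (size 24, align 8) → ends 40
  reserved at 40 (size 1, align 1) → ends 41
  pad 1 to align 2 for attrs
  attrs at 42 (size 22, align 2) → ends 64
  inode at 64 (size 1, align 1) → ends 65
  size at 65 (size 1, align 1) → ends 66
  tail pad 6 to reach multiple of 8
  total 72 bytes, alignment 8
packed(2) layout:
  version at 0 (size 1, align 1) → ends 1
  pad 1 to align 2 for blocks
  blocks at 2 (size 8, align 2) → ends 10
  mtime at 10 (size 24, align 2) → ends 34
  reserved at 34 (size 1, align 1) → ends 35
  pad 1 to align 2 for attrs
  attrs at 36 (size 22, align 2) → ends 58
  inode at 58 (size 1, align 1) → ends 59
  size at 59 (size 1, align 1) → ends 60
  total 60 bytes, alignment 2
72 − 60 = 12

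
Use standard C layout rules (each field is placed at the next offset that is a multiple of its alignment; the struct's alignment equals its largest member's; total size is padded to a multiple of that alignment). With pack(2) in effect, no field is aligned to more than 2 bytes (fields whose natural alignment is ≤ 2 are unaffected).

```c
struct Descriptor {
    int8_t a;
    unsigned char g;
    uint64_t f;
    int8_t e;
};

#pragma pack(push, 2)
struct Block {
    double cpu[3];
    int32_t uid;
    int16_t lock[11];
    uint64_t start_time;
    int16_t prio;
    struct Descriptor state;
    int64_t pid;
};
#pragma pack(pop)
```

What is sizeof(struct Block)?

Descriptor: @0: a [1B, align 1] → 1; @1: g [1B, align 1] → 2; +6 pad (align 8); @8: f [8B, align 8] → 16; @16: e [1B, align 1] → 17; +7 tail pad (align 8); size 24, align 8
@0: cpu [24B, align 2] → 24
@24: uid [4B, align 2] → 28
@28: lock [22B, align 2] → 50
@50: start_time [8B, align 2] → 58
@58: prio [2B, align 2] → 60
@60: state [24B, align 2] → 84
@84: pid [8B, align 2] → 92
size 92, align 2

92 bytes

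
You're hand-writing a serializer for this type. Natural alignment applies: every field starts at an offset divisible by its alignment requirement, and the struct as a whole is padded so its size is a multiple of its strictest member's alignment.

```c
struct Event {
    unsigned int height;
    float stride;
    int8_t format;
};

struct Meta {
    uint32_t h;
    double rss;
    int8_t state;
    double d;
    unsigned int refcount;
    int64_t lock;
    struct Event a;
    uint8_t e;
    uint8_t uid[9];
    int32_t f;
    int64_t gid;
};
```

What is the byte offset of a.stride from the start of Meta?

Event: 0..4  height  (4B, 4-aligned); 4..8  stride  (4B, 4-aligned); 8..9  format  (1B, 1-aligned); 9..12  -- tail padding (3B); sizeof = 12, alignof = 4
0..4  h  (4B, 4-aligned)
4..8  -- padding (4B)
8..16  rss  (8B, 8-aligned)
16..17  state  (1B, 1-aligned)
17..24  -- padding (7B)
24..32  d  (8B, 8-aligned)
32..36  refcount  (4B, 4-aligned)
36..40  -- padding (4B)
40..48  lock  (8B, 8-aligned)
48..60  a  (12B, 4-aligned)
within Event: stride at 4
48 + 4 = 52

52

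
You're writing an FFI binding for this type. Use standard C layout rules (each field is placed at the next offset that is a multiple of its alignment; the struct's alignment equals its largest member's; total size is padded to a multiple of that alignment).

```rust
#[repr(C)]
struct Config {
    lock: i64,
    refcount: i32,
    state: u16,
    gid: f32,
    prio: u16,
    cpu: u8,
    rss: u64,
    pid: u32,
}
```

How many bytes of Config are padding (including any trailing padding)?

7

@0: lock [8B, align 8] → 8
@8: refcount [4B, align 4] → 12
@12: state [2B, align 2] → 14
+2 pad (align 4)
@16: gid [4B, align 4] → 20
@20: prio [2B, align 2] → 22
@22: cpu [1B, align 1] → 23
+1 pad (align 8)
@24: rss [8B, align 8] → 32
@32: pid [4B, align 4] → 36
+4 tail pad (align 8)
size 40, align 8
data bytes 33, size 40 → padding 7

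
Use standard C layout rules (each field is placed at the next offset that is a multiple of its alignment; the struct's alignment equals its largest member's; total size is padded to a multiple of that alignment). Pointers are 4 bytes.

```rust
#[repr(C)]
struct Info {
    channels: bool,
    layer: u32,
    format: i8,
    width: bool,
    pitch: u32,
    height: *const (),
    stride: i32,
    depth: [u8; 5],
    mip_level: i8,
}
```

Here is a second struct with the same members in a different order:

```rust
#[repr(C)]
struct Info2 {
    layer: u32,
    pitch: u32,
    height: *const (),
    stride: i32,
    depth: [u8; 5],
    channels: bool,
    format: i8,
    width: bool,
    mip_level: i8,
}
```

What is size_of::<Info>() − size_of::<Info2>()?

@0: channels [1B, align 1] → 1
+3 pad (align 4)
@4: layer [4B, align 4] → 8
@8: format [1B, align 1] → 9
@9: width [1B, align 1] → 10
+2 pad (align 4)
@12: pitch [4B, align 4] → 16
@16: height [4B, align 4] → 20
@20: stride [4B, align 4] → 24
@24: depth [5B, align 1] → 29
@29: mip_level [1B, align 1] → 30
+2 tail pad (align 4)
size 32, align 4
— Info2 —
@0: layer [4B, align 4] → 4
@4: pitch [4B, align 4] → 8
@8: height [4B, align 4] → 12
@12: stride [4B, align 4] → 16
@16: depth [5B, align 1] → 21
@21: channels [1B, align 1] → 22
@22: format [1B, align 1] → 23
@23: width [1B, align 1] → 24
@24: mip_level [1B, align 1] → 25
+3 tail pad (align 4)
size 28, align 4
32 − 28 = 4

4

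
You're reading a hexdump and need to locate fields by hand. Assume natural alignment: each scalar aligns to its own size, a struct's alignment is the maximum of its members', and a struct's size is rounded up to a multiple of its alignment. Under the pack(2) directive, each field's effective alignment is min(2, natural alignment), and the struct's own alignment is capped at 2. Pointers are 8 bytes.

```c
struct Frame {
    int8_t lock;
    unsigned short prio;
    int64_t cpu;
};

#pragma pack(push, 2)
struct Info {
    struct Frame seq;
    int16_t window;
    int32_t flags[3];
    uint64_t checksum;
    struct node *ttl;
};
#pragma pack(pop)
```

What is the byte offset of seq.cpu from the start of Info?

Frame: lock at 0 (size 1, align 1) → ends 1; pad 1 to align 2 for prio; prio at 2 (size 2, align 2) → ends 4; pad 4 to align 8 for cpu; cpu at 8 (size 8, align 8) → ends 16; total 16 bytes, alignment 8
seq at 0 (size 16, align 2) → ends 16
within Frame: cpu at 8
0 + 8 = 8

8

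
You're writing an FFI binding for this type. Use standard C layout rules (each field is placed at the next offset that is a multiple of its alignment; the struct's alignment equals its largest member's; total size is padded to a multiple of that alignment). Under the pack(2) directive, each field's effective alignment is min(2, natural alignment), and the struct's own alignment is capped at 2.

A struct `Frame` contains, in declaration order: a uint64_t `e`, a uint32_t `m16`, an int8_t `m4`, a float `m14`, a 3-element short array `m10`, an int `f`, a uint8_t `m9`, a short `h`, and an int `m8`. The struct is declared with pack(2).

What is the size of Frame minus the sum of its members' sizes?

@0: e [8B, align 2] → 8
@8: m16 [4B, align 2] → 12
@12: m4 [1B, align 1] → 13
+1 pad (align 2)
@14: m14 [4B, align 2] → 18
@18: m10 [6B, align 2] → 24
@24: f [4B, align 2] → 28
@28: m9 [1B, align 1] → 29
+1 pad (align 2)
@30: h [2B, align 2] → 32
@32: m8 [4B, align 2] → 36
size 36, align 2
data bytes 34, size 36 → padding 2

2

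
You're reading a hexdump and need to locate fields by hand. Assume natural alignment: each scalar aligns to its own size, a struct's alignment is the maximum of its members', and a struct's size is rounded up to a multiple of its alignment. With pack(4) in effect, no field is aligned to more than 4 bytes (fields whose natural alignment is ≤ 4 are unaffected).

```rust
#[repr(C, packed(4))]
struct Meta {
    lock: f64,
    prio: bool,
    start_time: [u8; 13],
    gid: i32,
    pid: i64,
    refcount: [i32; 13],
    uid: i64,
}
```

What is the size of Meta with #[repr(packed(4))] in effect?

lock at 0 (size 8, align 4) → ends 8
prio at 8 (size 1, align 1) → ends 9
start_time at 9 (size 13, align 1) → ends 22
pad 2 to align 4 for gid
gid at 24 (size 4, align 4) → ends 28
pid at 28 (size 8, align 4) → ends 36
refcount at 36 (size 52, align 4) → ends 88
uid at 88 (size 8, align 4) → ends 96
total 96 bytes, alignment 4

96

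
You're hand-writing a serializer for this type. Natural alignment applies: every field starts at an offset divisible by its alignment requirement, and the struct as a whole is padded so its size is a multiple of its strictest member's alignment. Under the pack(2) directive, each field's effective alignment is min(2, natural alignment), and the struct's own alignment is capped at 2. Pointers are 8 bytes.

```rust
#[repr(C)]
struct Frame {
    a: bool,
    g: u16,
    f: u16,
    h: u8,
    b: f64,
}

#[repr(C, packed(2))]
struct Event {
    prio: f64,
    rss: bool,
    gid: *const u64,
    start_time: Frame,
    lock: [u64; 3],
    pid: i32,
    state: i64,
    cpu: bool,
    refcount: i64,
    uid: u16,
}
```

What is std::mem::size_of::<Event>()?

Frame: 0..1  a  (1B, 1-aligned); 1..2  -- padding (1B); 2..4  g  (2B, 2-aligned); 4..6  f  (2B, 2-aligned); 6..7  h  (1B, 1-aligned); 7..8  -- padding (1B); 8..16  b  (8B, 8-aligned); sizeof = 16, alignof = 8
0..8  prio  (8B, 2-aligned)
8..9  rss  (1B, 1-aligned)
9..10  -- padding (1B)
10..18  gid  (8B, 2-aligned)
18..34  start_time  (16B, 2-aligned)
34..58  lock  (24B, 2-aligned)
58..62  pid  (4B, 2-aligned)
62..70  state  (8B, 2-aligned)
70..71  cpu  (1B, 1-aligned)
71..72  -- padding (1B)
72..80  refcount  (8B, 2-aligned)
80..82  uid  (2B, 2-aligned)
sizeof = 82, alignof = 2

82 bytes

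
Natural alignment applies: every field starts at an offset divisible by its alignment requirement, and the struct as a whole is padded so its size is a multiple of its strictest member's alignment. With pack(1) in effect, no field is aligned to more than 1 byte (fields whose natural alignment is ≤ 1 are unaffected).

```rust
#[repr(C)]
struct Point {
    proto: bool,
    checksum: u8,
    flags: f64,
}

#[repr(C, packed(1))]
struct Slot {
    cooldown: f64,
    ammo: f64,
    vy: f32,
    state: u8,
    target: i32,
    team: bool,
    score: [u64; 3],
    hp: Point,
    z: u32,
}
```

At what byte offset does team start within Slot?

Point: proto at 0 (size 1, align 1) → ends 1; checksum at 1 (size 1, align 1) → ends 2; pad 6 to align 8 for flags; flags at 8 (size 8, align 8) → ends 16; total 16 bytes, alignment 8
cooldown at 0 (size 8, align 1) → ends 8
ammo at 8 (size 8, align 1) → ends 16
vy at 16 (size 4, align 1) → ends 20
state at 20 (size 1, align 1) → ends 21
target at 21 (size 4, align 1) → ends 25
team at 25 (size 1, align 1) → ends 26

25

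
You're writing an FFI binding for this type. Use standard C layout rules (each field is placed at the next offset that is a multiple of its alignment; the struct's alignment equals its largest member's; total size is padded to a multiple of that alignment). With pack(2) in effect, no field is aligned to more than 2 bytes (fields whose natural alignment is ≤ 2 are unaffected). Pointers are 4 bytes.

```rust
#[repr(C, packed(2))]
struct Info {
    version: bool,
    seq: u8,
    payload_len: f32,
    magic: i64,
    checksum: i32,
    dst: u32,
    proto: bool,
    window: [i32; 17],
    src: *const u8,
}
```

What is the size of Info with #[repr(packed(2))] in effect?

96

@0: version [1B, align 1] → 1
@1: seq [1B, align 1] → 2
@2: payload_len [4B, align 2] → 6
@6: magic [8B, align 2] → 14
@14: checksum [4B, align 2] → 18
@18: dst [4B, align 2] → 22
@22: proto [1B, align 1] → 23
+1 pad (align 2)
@24: window [68B, align 2] → 92
@92: src [4B, align 2] → 96
size 96, align 2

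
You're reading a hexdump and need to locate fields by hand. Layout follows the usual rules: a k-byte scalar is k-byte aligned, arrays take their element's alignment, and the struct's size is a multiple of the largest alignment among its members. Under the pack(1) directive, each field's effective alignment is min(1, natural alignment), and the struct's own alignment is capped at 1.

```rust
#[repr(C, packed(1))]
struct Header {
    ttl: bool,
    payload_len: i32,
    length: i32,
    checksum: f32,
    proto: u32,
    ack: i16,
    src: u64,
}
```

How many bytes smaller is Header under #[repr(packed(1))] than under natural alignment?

natural layout:
  ttl at 0 (size 1, align 1) → ends 1
  pad 3 to align 4 for payload_len
  payload_len at 4 (size 4, align 4) → ends 8
  length at 8 (size 4, align 4) → ends 12
  checksum at 12 (size 4, align 4) → ends 16
  proto at 16 (size 4, align 4) → ends 20
  ack at 20 (size 2, align 2) → ends 22
  pad 2 to align 8 for src
  src at 24 (size 8, align 8) → ends 32
  total 32 bytes, alignment 8
packed(1) layout:
  ttl at 0 (size 1, align 1) → ends 1
  payload_len at 1 (size 4, align 1) → ends 5
  length at 5 (size 4, align 1) → ends 9
  checksum at 9 (size 4, align 1) → ends 13
  proto at 13 (size 4, align 1) → ends 17
  ack at 17 (size 2, align 1) → ends 19
  src at 19 (size 8, align 1) → ends 27
  total 27 bytes, alignment 1
32 − 27 = 5

5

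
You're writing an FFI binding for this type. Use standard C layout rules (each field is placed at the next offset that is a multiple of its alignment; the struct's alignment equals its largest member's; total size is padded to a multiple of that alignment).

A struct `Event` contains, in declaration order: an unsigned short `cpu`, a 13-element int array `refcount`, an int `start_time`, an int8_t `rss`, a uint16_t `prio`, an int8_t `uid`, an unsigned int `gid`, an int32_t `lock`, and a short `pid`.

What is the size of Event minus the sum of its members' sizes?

0..2  cpu  (2B, 2-aligned)
2..4  -- padding (2B)
4..56  refcount  (52B, 4-aligned)
56..60  start_time  (4B, 4-aligned)
60..61  rss  (1B, 1-aligned)
61..62  -- padding (1B)
62..64  prio  (2B, 2-aligned)
64..65  uid  (1B, 1-aligned)
65..68  -- padding (3B)
68..72  gid  (4B, 4-aligned)
72..76  lock  (4B, 4-aligned)
76..78  pid  (2B, 2-aligned)
78..80  -- tail padding (2B)
sizeof = 80, alignof = 4
data bytes 72, size 80 → padding 8

8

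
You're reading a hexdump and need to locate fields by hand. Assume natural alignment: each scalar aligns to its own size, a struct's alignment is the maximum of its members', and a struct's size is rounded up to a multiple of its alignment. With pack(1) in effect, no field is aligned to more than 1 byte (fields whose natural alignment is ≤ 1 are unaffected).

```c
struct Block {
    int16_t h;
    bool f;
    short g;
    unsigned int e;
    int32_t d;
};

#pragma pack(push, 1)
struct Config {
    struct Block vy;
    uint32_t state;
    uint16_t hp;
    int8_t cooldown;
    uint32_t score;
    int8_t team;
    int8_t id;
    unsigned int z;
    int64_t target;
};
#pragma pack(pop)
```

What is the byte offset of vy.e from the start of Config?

Block: h at 0 (size 2, align 2) → ends 2; f at 2 (size 1, align 1) → ends 3; pad 1 to align 2 for g; g at 4 (size 2, align 2) → ends 6; pad 2 to align 4 for e; e at 8 (size 4, align 4) → ends 12; d at 12 (size 4, align 4) → ends 16; total 16 bytes, alignment 4
vy at 0 (size 16, align 1) → ends 16
within Block: e at 8
0 + 8 = 8

8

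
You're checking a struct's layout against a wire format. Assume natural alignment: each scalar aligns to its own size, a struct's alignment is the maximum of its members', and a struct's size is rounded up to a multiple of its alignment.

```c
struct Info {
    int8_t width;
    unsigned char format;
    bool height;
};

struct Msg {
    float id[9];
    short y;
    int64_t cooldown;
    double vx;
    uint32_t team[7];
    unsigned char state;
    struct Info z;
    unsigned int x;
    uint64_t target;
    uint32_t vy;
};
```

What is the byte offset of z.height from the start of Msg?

87

Info: width at 0 (size 1, align 1) → ends 1; format at 1 (size 1, align 1) → ends 2; height at 2 (size 1, align 1) → ends 3; total 3 bytes, alignment 1
id at 0 (size 36, align 4) → ends 36
y at 36 (size 2, align 2) → ends 38
pad 2 to align 8 for cooldown
cooldown at 40 (size 8, align 8) → ends 48
vx at 48 (size 8, align 8) → ends 56
team at 56 (size 28, align 4) → ends 84
state at 84 (size 1, align 1) → ends 85
z at 85 (size 3, align 1) → ends 88
within Info: height at 2
85 + 2 = 87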